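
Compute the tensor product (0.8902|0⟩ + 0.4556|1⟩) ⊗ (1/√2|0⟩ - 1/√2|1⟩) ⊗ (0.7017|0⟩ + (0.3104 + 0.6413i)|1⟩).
0.4417|000⟩ + (0.1954 + 0.4037i)|001⟩ - 0.4417|010⟩ + (-0.1954 - 0.4037i)|011⟩ + 0.2261|100⟩ + (0.1 + 0.2066i)|101⟩ - 0.2261|110⟩ + (-0.1 - 0.2066i)|111⟩

amp(|b₁b₂…⟩) = product of the factor amplitudes for bits b₁, b₂, …; only kets whose every factor amplitude is nonzero survive.
|000⟩: (0.8902)(1/√2)(0.7017) = 0.4417
|001⟩: (0.8902)(1/√2)(0.3104 + 0.6413i) = (0.1954 + 0.4037i)
|010⟩: (0.8902)(-1/√2)(0.7017) = -0.4417
|011⟩: (0.8902)(-1/√2)(0.3104 + 0.6413i) = (-0.1954 - 0.4037i)
|100⟩: (0.4556)(1/√2)(0.7017) = 0.2261
|101⟩: (0.4556)(1/√2)(0.3104 + 0.6413i) = (0.1 + 0.2066i)
|110⟩: (0.4556)(-1/√2)(0.7017) = -0.2261
|111⟩: (0.4556)(-1/√2)(0.3104 + 0.6413i) = (-0.1 - 0.2066i)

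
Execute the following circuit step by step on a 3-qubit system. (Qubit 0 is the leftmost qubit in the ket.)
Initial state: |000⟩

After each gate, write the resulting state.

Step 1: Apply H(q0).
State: 1/√2|000⟩ + 1/√2|100⟩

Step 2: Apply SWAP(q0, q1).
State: 1/√2|000⟩ + 1/√2|010⟩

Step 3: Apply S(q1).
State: 1/√2|000⟩ + (1/√2)i|010⟩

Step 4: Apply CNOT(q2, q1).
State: 1/√2|000⟩ + (1/√2)i|010⟩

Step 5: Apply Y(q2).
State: (1/√2)i|001⟩ - 1/√2|011⟩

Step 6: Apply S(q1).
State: (1/√2)i|001⟩ - (1/√2)i|011⟩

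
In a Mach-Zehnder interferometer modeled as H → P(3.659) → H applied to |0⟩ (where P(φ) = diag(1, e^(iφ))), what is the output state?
(0.06545 - 0.2473i)|0⟩ + (0.9346 + 0.2473i)|1⟩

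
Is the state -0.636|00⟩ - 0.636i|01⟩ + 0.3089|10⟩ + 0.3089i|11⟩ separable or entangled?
Separable

Writing the state as a|00⟩ + b|01⟩ + c|10⟩ + d|11⟩, it is a product state iff ad − bc = 0.
Here (a, b, c, d) = (-0.636, -0.636i, 0.3089, 0.3089i): ad − bc = (-0.636)(0.3089i) − (-0.636i)(0.3089) = 0, so the state is separable.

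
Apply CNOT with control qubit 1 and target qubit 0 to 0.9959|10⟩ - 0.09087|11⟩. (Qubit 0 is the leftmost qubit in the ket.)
-0.09087|01⟩ + 0.9959|10⟩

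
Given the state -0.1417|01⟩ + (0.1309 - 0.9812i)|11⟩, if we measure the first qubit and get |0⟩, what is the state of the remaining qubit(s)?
-|1⟩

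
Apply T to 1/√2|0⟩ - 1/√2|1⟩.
1/√2|0⟩ + (-1/2 - (1/2)i)|1⟩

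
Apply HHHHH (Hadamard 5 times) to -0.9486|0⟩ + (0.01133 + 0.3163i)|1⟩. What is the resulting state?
(-0.6627 + 0.2237i)|0⟩ + (-0.6788 - 0.2237i)|1⟩

H² = I, so H^5 = H: a single Hadamard. With (a, b) = (-0.9486, (0.01133 + 0.3163i)), H gives ((a + b)/√2, (a − b)/√2) = ((-0.6627 + 0.2237i), (-0.6788 - 0.2237i)).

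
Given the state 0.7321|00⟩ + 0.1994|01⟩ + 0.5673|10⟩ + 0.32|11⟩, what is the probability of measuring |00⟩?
0.536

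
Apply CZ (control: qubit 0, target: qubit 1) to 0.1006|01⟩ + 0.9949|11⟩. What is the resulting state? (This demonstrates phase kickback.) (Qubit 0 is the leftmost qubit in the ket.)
0.1006|01⟩ - 0.9949|11⟩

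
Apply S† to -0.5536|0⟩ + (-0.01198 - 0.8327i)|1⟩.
-0.5536|0⟩ + (-0.8327 + 0.01198i)|1⟩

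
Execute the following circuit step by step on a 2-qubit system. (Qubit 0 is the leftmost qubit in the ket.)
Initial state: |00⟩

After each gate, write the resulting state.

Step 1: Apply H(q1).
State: 1/√2|00⟩ + 1/√2|01⟩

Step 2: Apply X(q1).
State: 1/√2|00⟩ + 1/√2|01⟩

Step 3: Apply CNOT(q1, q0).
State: 1/√2|00⟩ + 1/√2|11⟩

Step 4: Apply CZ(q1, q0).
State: 1/√2|00⟩ - 1/√2|11⟩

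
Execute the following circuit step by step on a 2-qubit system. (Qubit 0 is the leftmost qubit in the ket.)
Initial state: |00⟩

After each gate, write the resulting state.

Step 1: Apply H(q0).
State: 1/√2|00⟩ + 1/√2|10⟩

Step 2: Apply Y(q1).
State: (1/√2)i|01⟩ + (1/√2)i|11⟩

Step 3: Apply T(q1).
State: (-1/2 + (1/2)i)|01⟩ + (-1/2 + (1/2)i)|11⟩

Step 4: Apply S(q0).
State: (-1/2 + (1/2)i)|01⟩ + (-1/2 - (1/2)i)|11⟩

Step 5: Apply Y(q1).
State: (1/2 + (1/2)i)|00⟩ + (-1/2 + (1/2)i)|10⟩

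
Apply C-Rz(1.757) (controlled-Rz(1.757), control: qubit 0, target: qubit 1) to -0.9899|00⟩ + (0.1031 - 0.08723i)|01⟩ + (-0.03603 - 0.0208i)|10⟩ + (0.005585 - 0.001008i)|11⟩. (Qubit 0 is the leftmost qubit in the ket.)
-0.9899|00⟩ + (0.1031 - 0.08723i)|01⟩ + (-0.03901 + 0.01446i)|10⟩ + (0.004341 + 0.003656i)|11⟩

C-Rz(1.757) leaves the control-|0⟩ kets |00⟩, |01⟩ unchanged and applies Rz(1.757) to qubit 1 on the control-|1⟩ pair (|10⟩, |11⟩).
Rz(1.757) = [[e^(−iθ/2), 0], [0, e^(iθ/2)]] with e^(±iθ/2) = cos(θ/2) ± i·sin(θ/2); θ = 1.757, cos(θ/2) ≈ 0.638307, sin(θ/2) ≈ 0.769782.
With a = amp(|10⟩) = (-0.03603 - 0.0208i) and b = amp(|11⟩) = (0.005585 - 0.001008i):
new amp(|10⟩) = (0.638307 - 0.769782i)·a = (-0.03901 + 0.01446i)
new amp(|11⟩) = (0.638307 + 0.769782i)·b = (0.004341 + 0.003656i)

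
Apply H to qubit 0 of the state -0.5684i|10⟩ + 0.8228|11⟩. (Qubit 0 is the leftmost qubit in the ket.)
-0.4019i|00⟩ + 0.5818|01⟩ + 0.4019i|10⟩ - 0.5818|11⟩

H on qubit 0 mixes each pair of kets that differ only in qubit 0: amplitudes (a, b) of (|…0…⟩, |…1…⟩) become ((a + b)/√2, (a − b)/√2). Kets absent from the input have amplitude 0.
(|00⟩, |10⟩): (a, b) = (0, -0.5684i) → (-0.4019i, 0.4019i)
(|01⟩, |11⟩): (a, b) = (0, 0.8228) → (0.5818, -0.5818)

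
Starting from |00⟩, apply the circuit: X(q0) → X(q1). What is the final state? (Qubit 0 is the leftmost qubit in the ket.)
|11⟩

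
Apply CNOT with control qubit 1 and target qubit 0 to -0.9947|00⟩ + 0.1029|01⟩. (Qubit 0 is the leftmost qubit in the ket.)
-0.9947|00⟩ + 0.1029|11⟩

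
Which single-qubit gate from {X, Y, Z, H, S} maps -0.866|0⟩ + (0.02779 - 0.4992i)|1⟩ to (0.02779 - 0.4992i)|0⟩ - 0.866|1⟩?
X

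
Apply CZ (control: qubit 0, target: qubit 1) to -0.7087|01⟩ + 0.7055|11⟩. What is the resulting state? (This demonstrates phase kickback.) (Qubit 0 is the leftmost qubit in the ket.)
-0.7087|01⟩ - 0.7055|11⟩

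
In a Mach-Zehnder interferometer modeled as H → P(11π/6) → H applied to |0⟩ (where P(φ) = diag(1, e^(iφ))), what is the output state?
(0.933 - 0.25i)|0⟩ + (0.06699 + 0.25i)|1⟩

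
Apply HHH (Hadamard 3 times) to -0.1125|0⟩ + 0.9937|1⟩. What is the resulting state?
0.6231|0⟩ - 0.7822|1⟩

H² = I, so H^3 = H: a single Hadamard. With (a, b) = (-0.1125, 0.9937), H gives ((a + b)/√2, (a − b)/√2) = (0.6231, -0.7822).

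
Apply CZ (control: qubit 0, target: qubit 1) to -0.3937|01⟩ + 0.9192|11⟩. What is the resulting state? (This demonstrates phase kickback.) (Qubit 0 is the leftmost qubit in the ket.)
-0.3937|01⟩ - 0.9192|11⟩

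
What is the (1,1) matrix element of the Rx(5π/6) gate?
0.2588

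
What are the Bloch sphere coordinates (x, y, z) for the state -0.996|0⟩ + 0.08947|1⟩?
(-0.1782, 0, 0.984)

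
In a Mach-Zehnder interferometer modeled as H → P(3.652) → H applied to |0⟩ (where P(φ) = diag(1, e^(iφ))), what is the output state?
(0.06373 - 0.2443i)|0⟩ + (0.9363 + 0.2443i)|1⟩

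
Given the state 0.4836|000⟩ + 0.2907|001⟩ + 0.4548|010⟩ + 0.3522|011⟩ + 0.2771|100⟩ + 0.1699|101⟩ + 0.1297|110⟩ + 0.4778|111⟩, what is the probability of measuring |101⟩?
0.02887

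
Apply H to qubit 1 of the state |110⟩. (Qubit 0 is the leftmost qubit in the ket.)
1/√2|100⟩ - 1/√2|110⟩

H on qubit 1 mixes each pair of kets that differ only in qubit 1: amplitudes (a, b) of (|…0…⟩, |…1…⟩) become ((a + b)/√2, (a − b)/√2). Kets absent from the input have amplitude 0.
(|100⟩, |110⟩): (a, b) = (0, 1) → (1/√2, -1/√2)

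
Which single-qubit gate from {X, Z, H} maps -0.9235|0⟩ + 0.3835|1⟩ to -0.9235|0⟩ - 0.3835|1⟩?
Z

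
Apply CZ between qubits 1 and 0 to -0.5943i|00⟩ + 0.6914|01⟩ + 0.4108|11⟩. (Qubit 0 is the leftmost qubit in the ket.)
-0.5943i|00⟩ + 0.6914|01⟩ - 0.4108|11⟩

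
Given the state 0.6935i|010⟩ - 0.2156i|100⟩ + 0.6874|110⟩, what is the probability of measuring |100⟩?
0.04648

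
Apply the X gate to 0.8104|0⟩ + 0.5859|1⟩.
0.5859|0⟩ + 0.8104|1⟩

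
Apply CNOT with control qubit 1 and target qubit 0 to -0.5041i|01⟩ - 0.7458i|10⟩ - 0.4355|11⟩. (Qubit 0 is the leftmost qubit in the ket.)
-0.4355|01⟩ - 0.7458i|10⟩ - 0.5041i|11⟩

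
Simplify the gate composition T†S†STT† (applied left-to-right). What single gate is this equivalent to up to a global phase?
T†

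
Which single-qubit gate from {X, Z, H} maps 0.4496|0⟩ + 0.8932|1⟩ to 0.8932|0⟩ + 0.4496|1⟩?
X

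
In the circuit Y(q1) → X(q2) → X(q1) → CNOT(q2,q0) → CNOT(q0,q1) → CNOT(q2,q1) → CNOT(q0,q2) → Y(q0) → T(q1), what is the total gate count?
9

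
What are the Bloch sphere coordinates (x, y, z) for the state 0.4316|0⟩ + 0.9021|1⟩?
(0.7787, 0, -0.6275)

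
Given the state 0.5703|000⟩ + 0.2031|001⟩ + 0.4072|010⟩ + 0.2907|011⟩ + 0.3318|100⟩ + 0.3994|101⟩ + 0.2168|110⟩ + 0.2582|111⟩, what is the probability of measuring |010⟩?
0.1658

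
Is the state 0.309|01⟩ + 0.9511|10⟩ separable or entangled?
Entangled

Writing the state as a|00⟩ + b|01⟩ + c|10⟩ + d|11⟩, it is a product state iff ad − bc = 0.
Here (a, b, c, d) = (0, 0.309, 0.9511, 0): ad − bc = (0)(0) − (0.309)(0.9511) = -0.2939 ≠ 0, so the state is entangled.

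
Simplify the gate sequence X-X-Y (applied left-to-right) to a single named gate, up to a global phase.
Y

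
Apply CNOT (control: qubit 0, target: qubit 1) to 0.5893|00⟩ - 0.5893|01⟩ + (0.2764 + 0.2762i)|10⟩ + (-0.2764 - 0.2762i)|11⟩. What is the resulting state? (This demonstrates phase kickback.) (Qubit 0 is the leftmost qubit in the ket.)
0.5893|00⟩ - 0.5893|01⟩ + (-0.2764 - 0.2762i)|10⟩ + (0.2764 + 0.2762i)|11⟩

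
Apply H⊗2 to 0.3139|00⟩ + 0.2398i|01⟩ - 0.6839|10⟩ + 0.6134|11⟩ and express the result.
(0.1217 + 0.1199i)|00⟩ + (-0.4917 - 0.1199i)|01⟩ + (0.1922 + 0.1199i)|10⟩ + (0.8056 - 0.1199i)|11⟩

H⊗2 gives amp(|y⟩) = (1/2) Σ_x (−1)^(x·y) amp(|x⟩), where x·y is the number of positions in which both x and y have a 1.
|00⟩: (0.3139 + 0.2398i - 0.6839 + 0.6134)/2 = (0.1217 + 0.1199i)
|01⟩: (0.3139 - 0.2398i - 0.6839 - 0.6134)/2 = (-0.4917 - 0.1199i)
|10⟩: (0.3139 + 0.2398i + 0.6839 - 0.6134)/2 = (0.1922 + 0.1199i)
|11⟩: (0.3139 - 0.2398i + 0.6839 + 0.6134)/2 = (0.8056 - 0.1199i)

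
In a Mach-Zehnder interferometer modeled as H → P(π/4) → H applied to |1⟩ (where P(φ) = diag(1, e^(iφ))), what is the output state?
(0.1464 - (1/√8)i)|0⟩ + (0.8536 + (1/√8)i)|1⟩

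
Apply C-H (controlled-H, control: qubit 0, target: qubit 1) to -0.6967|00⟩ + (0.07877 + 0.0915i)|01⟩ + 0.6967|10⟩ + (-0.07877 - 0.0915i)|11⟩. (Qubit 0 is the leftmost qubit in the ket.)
-0.6967|00⟩ + (0.07877 + 0.0915i)|01⟩ + (0.4369 - 0.0647i)|10⟩ + (0.5483 + 0.0647i)|11⟩

C-H leaves the control-|0⟩ kets |00⟩, |01⟩ unchanged and applies H to qubit 1 on the control-|1⟩ pair (|10⟩, |11⟩).
H = [[1/√2, 1/√2], [1/√2, -1/√2]].
With a = amp(|10⟩) = 0.6967 and b = amp(|11⟩) = (-0.07877 - 0.0915i):
new amp(|10⟩) = (1/√2)·a + (1/√2)·b = (0.4369 - 0.0647i)
new amp(|11⟩) = (1/√2)·a + (-1/√2)·b = (0.5483 + 0.0647i)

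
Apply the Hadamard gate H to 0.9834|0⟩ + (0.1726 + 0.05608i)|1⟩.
(0.8174 + 0.03965i)|0⟩ + (0.5733 - 0.03965i)|1⟩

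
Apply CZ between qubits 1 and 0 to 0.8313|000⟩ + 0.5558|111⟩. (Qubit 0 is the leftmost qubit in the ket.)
0.8313|000⟩ - 0.5558|111⟩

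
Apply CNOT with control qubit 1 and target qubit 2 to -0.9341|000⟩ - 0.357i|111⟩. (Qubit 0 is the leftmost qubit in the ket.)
-0.9341|000⟩ - 0.357i|110⟩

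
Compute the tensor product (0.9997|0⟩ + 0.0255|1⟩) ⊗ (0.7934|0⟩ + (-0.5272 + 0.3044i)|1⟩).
0.7932|00⟩ + (-0.527 + 0.3043i)|01⟩ + 0.02023|10⟩ + (-0.01344 + 0.007762i)|11⟩

amp(|b₁b₂…⟩) = product of the factor amplitudes for bits b₁, b₂, …; only kets whose every factor amplitude is nonzero survive.
|00⟩: (0.9997)(0.7934) = 0.7932
|01⟩: (0.9997)(-0.5272 + 0.3044i) = (-0.527 + 0.3043i)
|10⟩: (0.0255)(0.7934) = 0.02023
|11⟩: (0.0255)(-0.5272 + 0.3044i) = (-0.01344 + 0.007762i)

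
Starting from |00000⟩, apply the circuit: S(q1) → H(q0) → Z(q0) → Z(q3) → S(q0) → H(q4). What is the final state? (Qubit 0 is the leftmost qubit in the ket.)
1/2|00000⟩ + 1/2|00001⟩ - (1/2)i|10000⟩ - (1/2)i|10001⟩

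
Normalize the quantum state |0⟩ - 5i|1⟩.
0.1961|0⟩ - 0.9806i|1⟩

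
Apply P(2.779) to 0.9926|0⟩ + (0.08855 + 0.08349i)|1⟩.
0.9926|0⟩ + (-0.1124 - 0.04665i)|1⟩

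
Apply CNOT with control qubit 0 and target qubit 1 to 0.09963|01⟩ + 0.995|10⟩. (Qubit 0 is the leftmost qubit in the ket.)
0.09963|01⟩ + 0.995|11⟩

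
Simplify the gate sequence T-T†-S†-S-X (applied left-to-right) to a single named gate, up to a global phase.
X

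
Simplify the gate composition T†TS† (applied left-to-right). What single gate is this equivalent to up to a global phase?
S†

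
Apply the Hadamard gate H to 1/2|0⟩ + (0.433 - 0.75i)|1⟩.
(0.6597 - 0.5303i)|0⟩ + (0.04738 + 0.5303i)|1⟩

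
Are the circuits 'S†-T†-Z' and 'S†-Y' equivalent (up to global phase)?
No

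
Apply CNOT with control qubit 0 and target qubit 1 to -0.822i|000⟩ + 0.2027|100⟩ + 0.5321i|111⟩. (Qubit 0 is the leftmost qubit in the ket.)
-0.822i|000⟩ + 0.5321i|101⟩ + 0.2027|110⟩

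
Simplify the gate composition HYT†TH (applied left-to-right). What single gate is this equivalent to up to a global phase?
Y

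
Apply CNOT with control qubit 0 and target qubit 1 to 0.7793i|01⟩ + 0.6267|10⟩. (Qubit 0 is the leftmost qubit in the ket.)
0.7793i|01⟩ + 0.6267|11⟩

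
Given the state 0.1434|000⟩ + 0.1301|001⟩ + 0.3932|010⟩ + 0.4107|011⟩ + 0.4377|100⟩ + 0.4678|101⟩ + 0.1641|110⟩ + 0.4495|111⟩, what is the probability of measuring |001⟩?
0.01693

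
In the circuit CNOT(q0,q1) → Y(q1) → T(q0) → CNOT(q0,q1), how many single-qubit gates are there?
2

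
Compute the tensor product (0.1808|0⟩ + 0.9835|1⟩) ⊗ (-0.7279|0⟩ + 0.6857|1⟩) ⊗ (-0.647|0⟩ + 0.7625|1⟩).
0.08515|000⟩ - 0.1003|001⟩ - 0.08021|010⟩ + 0.09453|011⟩ + 0.4632|100⟩ - 0.5459|101⟩ - 0.4363|110⟩ + 0.5142|111⟩

amp(|b₁b₂…⟩) = product of the factor amplitudes for bits b₁, b₂, …; only kets whose every factor amplitude is nonzero survive.
|000⟩: (0.1808)(-0.7279)(-0.647) = 0.08515
|001⟩: (0.1808)(-0.7279)(0.7625) = -0.1003
|010⟩: (0.1808)(0.6857)(-0.647) = -0.08021
|011⟩: (0.1808)(0.6857)(0.7625) = 0.09453
|100⟩: (0.9835)(-0.7279)(-0.647) = 0.4632
|101⟩: (0.9835)(-0.7279)(0.7625) = -0.5459
|110⟩: (0.9835)(0.6857)(-0.647) = -0.4363
|111⟩: (0.9835)(0.6857)(0.7625) = 0.5142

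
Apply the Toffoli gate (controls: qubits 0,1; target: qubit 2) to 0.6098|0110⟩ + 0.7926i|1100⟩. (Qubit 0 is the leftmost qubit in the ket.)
0.6098|0110⟩ + 0.7926i|1110⟩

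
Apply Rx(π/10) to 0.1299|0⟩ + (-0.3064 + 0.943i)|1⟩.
(0.2758 + 0.04793i)|0⟩ + (-0.3026 + 0.9111i)|1⟩

Rx(π/10) = [[cos(θ/2), −i·sin(θ/2)], [−i·sin(θ/2), cos(θ/2)]]; θ = π/10, cos(θ/2) ≈ 0.987688, sin(θ/2) ≈ 0.156434.
With a = amp(|0⟩) = 0.1299 and b = amp(|1⟩) = (-0.3064 + 0.943i):
new amp(|0⟩) = (0.987688)·a + (-0.156434i)·b = (0.2758 + 0.04793i)
new amp(|1⟩) = (-0.156434i)·a + (0.987688)·b = (-0.3026 + 0.9111i)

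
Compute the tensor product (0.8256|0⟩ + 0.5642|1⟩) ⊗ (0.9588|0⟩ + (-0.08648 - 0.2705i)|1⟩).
0.7916|00⟩ + (-0.0714 - 0.2233i)|01⟩ + 0.541|10⟩ + (-0.04879 - 0.1526i)|11⟩

amp(|b₁b₂…⟩) = product of the factor amplitudes for bits b₁, b₂, …; only kets whose every factor amplitude is nonzero survive.
|00⟩: (0.8256)(0.9588) = 0.7916
|01⟩: (0.8256)(-0.08648 - 0.2705i) = (-0.0714 - 0.2233i)
|10⟩: (0.5642)(0.9588) = 0.541
|11⟩: (0.5642)(-0.08648 - 0.2705i) = (-0.04879 - 0.1526i)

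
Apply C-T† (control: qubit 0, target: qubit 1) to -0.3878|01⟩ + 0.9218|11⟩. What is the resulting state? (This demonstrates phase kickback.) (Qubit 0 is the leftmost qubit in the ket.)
-0.3878|01⟩ + (0.6518 - 0.6518i)|11⟩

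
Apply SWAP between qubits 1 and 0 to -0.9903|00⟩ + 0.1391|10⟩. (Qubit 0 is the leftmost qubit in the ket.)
-0.9903|00⟩ + 0.1391|01⟩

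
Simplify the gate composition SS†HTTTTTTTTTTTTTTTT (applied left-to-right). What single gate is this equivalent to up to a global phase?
H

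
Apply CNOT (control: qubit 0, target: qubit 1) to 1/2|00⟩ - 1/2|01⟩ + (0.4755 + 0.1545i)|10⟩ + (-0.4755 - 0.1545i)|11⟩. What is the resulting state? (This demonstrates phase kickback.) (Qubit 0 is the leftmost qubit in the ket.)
1/2|00⟩ - 1/2|01⟩ + (-0.4755 - 0.1545i)|10⟩ + (0.4755 + 0.1545i)|11⟩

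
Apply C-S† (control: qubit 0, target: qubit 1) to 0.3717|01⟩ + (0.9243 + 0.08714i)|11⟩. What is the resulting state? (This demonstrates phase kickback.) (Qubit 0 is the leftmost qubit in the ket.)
0.3717|01⟩ + (0.08714 - 0.9243i)|11⟩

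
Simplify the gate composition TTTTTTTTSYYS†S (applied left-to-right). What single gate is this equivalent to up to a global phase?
S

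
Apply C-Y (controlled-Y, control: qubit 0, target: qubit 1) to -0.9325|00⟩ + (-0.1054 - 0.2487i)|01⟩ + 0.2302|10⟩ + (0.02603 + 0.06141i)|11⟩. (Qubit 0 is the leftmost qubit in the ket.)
-0.9325|00⟩ + (-0.1054 - 0.2487i)|01⟩ + (0.06141 - 0.02603i)|10⟩ + 0.2302i|11⟩

C-Y leaves the control-|0⟩ kets |00⟩, |01⟩ unchanged and applies Y to qubit 1 on the control-|1⟩ pair (|10⟩, |11⟩).
Y = [[0, -i], [i, 0]].
With a = amp(|10⟩) = 0.2302 and b = amp(|11⟩) = (0.02603 + 0.06141i):
new amp(|10⟩) = (-i)·b = (0.06141 - 0.02603i)
new amp(|11⟩) = (i)·a = 0.2302i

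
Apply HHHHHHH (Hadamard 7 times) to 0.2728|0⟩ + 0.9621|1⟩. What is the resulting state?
0.8732|0⟩ - 0.4874|1⟩

H² = I, so H^7 = H: a single Hadamard. With (a, b) = (0.2728, 0.9621), H gives ((a + b)/√2, (a − b)/√2) = (0.8732, -0.4874).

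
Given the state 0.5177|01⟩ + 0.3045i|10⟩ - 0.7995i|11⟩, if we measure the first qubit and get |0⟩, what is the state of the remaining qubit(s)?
|1⟩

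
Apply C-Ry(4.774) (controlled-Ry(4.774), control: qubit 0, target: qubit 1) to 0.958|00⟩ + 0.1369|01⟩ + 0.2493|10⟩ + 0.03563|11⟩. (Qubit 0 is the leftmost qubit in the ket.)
0.958|00⟩ + 0.1369|01⟩ - 0.206|10⟩ + 0.1448|11⟩

C-Ry(4.774) leaves the control-|0⟩ kets |00⟩, |01⟩ unchanged and applies Ry(4.774) to qubit 1 on the control-|1⟩ pair (|10⟩, |11⟩).
Ry(4.774) = [[cos(θ/2), −sin(θ/2)], [sin(θ/2), cos(θ/2)]]; θ = 4.774, cos(θ/2) ≈ -0.728551, sin(θ/2) ≈ 0.684992.
With a = amp(|10⟩) = 0.2493 and b = amp(|11⟩) = 0.03563:
new amp(|10⟩) = (-0.728551)·a + (-0.684992)·b = -0.206
new amp(|11⟩) = (0.684992)·a + (-0.728551)·b = 0.1448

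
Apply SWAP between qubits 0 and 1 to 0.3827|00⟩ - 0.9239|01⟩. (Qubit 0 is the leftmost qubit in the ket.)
0.3827|00⟩ - 0.9239|10⟩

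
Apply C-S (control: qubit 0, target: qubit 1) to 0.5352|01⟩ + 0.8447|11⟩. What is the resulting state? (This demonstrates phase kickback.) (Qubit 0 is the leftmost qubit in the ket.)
0.5352|01⟩ + 0.8447i|11⟩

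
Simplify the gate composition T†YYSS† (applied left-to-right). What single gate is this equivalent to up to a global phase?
T†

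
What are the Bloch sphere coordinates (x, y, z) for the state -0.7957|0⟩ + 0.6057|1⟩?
(-0.9639, 0, 0.2663)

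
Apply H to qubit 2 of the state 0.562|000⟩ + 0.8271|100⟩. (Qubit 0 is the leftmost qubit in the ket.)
0.3974|000⟩ + 0.3974|001⟩ + 0.5848|100⟩ + 0.5848|101⟩

H on qubit 2 mixes each pair of kets that differ only in qubit 2: amplitudes (a, b) of (|…0…⟩, |…1…⟩) become ((a + b)/√2, (a − b)/√2). Kets absent from the input have amplitude 0.
(|000⟩, |001⟩): (a, b) = (0.562, 0) → (0.3974, 0.3974)
(|100⟩, |101⟩): (a, b) = (0.8271, 0) → (0.5848, 0.5848)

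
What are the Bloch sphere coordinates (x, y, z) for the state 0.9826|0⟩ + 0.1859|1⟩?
(0.3653, 0, 0.9309)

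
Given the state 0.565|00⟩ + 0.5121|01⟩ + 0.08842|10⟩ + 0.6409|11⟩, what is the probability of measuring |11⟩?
0.4108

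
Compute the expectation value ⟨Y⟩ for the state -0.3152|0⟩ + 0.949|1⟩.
0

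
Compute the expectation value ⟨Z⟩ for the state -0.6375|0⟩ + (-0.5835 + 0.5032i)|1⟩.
-0.1873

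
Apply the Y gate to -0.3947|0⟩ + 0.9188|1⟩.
-0.9188i|0⟩ - 0.3947i|1⟩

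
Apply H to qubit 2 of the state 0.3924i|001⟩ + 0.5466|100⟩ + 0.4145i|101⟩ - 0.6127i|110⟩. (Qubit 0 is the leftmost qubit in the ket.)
0.2775i|000⟩ - 0.2775i|001⟩ + (0.3865 + 0.2931i)|100⟩ + (0.3865 - 0.2931i)|101⟩ - 0.4332i|110⟩ - 0.4332i|111⟩

H on qubit 2 mixes each pair of kets that differ only in qubit 2: amplitudes (a, b) of (|…0…⟩, |…1…⟩) become ((a + b)/√2, (a − b)/√2). Kets absent from the input have amplitude 0.
(|000⟩, |001⟩): (a, b) = (0, 0.3924i) → (0.2775i, -0.2775i)
(|100⟩, |101⟩): (a, b) = (0.5466, 0.4145i) → ((0.3865 + 0.2931i), (0.3865 - 0.2931i))
(|110⟩, |111⟩): (a, b) = (-0.6127i, 0) → (-0.4332i, -0.4332i)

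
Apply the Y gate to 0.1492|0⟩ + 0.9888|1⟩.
-0.9888i|0⟩ + 0.1492i|1⟩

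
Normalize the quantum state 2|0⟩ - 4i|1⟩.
1/√5|0⟩ - 0.8944i|1⟩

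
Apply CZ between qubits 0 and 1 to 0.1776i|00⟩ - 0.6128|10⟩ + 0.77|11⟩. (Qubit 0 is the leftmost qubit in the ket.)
0.1776i|00⟩ - 0.6128|10⟩ - 0.77|11⟩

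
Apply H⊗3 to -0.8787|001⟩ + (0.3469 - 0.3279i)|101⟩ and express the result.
(-0.188 - 0.1159i)|000⟩ + (0.188 + 0.1159i)|001⟩ + (-0.188 - 0.1159i)|010⟩ + (0.188 + 0.1159i)|011⟩ + (-0.4333 + 0.1159i)|100⟩ + (0.4333 - 0.1159i)|101⟩ + (-0.4333 + 0.1159i)|110⟩ + (0.4333 - 0.1159i)|111⟩

H⊗3 gives amp(|y⟩) = (1/2√2) Σ_x (−1)^(x·y) amp(|x⟩), where x·y is the number of positions in which both x and y have a 1.
|000⟩: (-0.8787 + (0.3469 - 0.3279i))/(2√2) = (-0.188 - 0.1159i)
|001⟩: (0.8787 - (0.3469 - 0.3279i))/(2√2) = (0.188 + 0.1159i)
|010⟩: (-0.8787 + (0.3469 - 0.3279i))/(2√2) = (-0.188 - 0.1159i)
|011⟩: (0.8787 - (0.3469 - 0.3279i))/(2√2) = (0.188 + 0.1159i)
|100⟩: (-0.8787 - (0.3469 - 0.3279i))/(2√2) = (-0.4333 + 0.1159i)
|101⟩: (0.8787 + (0.3469 - 0.3279i))/(2√2) = (0.4333 - 0.1159i)
|110⟩: (-0.8787 - (0.3469 - 0.3279i))/(2√2) = (-0.4333 + 0.1159i)
|111⟩: (0.8787 + (0.3469 - 0.3279i))/(2√2) = (0.4333 - 0.1159i)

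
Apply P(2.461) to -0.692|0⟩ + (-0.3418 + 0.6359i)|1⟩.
-0.692|0⟩ + (-0.1345 - 0.7093i)|1⟩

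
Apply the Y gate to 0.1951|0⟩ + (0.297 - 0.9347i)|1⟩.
(-0.9347 - 0.297i)|0⟩ + 0.1951i|1⟩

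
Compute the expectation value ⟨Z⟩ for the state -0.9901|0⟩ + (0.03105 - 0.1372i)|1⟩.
0.9605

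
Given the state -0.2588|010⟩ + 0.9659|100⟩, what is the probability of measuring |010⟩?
0.06698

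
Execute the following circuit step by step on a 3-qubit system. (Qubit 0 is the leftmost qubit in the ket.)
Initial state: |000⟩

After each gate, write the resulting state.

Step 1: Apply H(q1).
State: 1/√2|000⟩ + 1/√2|010⟩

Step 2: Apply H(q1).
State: |000⟩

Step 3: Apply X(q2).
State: |001⟩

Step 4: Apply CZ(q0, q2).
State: |001⟩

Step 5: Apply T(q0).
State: |001⟩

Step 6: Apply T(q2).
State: (1/√2 + (1/√2)i)|001⟩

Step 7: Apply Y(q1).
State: (-1/√2 + (1/√2)i)|011⟩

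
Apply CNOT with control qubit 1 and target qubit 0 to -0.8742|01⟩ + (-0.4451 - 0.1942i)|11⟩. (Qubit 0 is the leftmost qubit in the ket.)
(-0.4451 - 0.1942i)|01⟩ - 0.8742|11⟩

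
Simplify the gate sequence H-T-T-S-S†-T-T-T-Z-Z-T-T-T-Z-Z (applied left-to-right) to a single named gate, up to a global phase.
H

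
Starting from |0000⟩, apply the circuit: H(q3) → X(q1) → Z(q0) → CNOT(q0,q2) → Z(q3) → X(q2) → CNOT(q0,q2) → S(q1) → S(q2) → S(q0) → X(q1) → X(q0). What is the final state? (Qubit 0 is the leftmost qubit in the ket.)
-1/√2|1010⟩ + 1/√2|1011⟩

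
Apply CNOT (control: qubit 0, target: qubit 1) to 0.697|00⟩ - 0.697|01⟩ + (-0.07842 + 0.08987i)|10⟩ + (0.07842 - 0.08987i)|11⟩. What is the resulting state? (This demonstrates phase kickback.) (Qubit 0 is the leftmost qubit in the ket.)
0.697|00⟩ - 0.697|01⟩ + (0.07842 - 0.08987i)|10⟩ + (-0.07842 + 0.08987i)|11⟩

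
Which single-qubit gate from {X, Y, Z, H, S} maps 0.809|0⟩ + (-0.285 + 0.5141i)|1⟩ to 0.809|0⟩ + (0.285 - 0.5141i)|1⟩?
Z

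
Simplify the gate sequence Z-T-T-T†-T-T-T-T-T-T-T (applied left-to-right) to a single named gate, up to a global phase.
Z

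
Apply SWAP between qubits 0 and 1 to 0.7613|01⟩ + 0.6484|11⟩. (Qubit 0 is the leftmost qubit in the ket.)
0.7613|10⟩ + 0.6484|11⟩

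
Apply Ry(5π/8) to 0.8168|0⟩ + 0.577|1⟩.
-0.02597|0⟩ + 0.9997|1⟩

Ry(5π/8) = [[cos(θ/2), −sin(θ/2)], [sin(θ/2), cos(θ/2)]]; θ = 5π/8, cos(θ/2) ≈ 0.55557, sin(θ/2) ≈ 0.83147.
With a = amp(|0⟩) = 0.8168 and b = amp(|1⟩) = 0.577:
new amp(|0⟩) = (0.55557)·a + (-0.83147)·b = -0.02597
new amp(|1⟩) = (0.83147)·a + (0.55557)·b = 0.9997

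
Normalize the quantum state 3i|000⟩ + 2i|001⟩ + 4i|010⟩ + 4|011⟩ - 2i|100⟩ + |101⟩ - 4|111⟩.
0.3693i|000⟩ + 0.2462i|001⟩ + 0.4924i|010⟩ + 0.4924|011⟩ - 0.2462i|100⟩ + 0.1231|101⟩ - 0.4924|111⟩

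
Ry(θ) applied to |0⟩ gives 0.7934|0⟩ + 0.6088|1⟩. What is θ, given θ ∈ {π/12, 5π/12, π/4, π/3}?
5π/12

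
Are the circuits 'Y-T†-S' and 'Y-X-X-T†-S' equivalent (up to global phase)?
Yes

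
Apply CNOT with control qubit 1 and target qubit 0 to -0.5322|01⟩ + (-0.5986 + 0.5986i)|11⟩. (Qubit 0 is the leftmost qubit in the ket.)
(-0.5986 + 0.5986i)|01⟩ - 0.5322|11⟩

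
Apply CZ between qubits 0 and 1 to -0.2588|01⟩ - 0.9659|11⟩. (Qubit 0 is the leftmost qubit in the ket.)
-0.2588|01⟩ + 0.9659|11⟩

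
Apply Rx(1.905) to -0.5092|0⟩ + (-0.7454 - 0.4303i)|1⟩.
(-0.6458 + 0.6074i)|0⟩ + (-0.4321 + 0.1655i)|1⟩

Rx(1.905) = [[cos(θ/2), −i·sin(θ/2)], [−i·sin(θ/2), cos(θ/2)]]; θ = 1.905, cos(θ/2) ≈ 0.579648, sin(θ/2) ≈ 0.814867.
With a = amp(|0⟩) = -0.5092 and b = amp(|1⟩) = (-0.7454 - 0.4303i):
new amp(|0⟩) = (0.579648)·a + (-0.814867i)·b = (-0.6458 + 0.6074i)
new amp(|1⟩) = (-0.814867i)·a + (0.579648)·b = (-0.4321 + 0.1655i)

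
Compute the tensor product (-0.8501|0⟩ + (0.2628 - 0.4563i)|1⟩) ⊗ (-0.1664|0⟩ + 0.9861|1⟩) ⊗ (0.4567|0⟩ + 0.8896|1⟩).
0.0646|000⟩ + 0.1258|001⟩ - 0.3828|010⟩ - 0.7457|011⟩ + (-0.01997 + 0.03468i)|100⟩ + (-0.0389 + 0.06755i)|101⟩ + (0.1184 - 0.2055i)|110⟩ + (0.2305 - 0.4003i)|111⟩

amp(|b₁b₂…⟩) = product of the factor amplitudes for bits b₁, b₂, …; only kets whose every factor amplitude is nonzero survive.
|000⟩: (-0.8501)(-0.1664)(0.4567) = 0.0646
|001⟩: (-0.8501)(-0.1664)(0.8896) = 0.1258
|010⟩: (-0.8501)(0.9861)(0.4567) = -0.3828
|011⟩: (-0.8501)(0.9861)(0.8896) = -0.7457
|100⟩: (0.2628 - 0.4563i)(-0.1664)(0.4567) = (-0.01997 + 0.03468i)
|101⟩: (0.2628 - 0.4563i)(-0.1664)(0.8896) = (-0.0389 + 0.06755i)
|110⟩: (0.2628 - 0.4563i)(0.9861)(0.4567) = (0.1184 - 0.2055i)
|111⟩: (0.2628 - 0.4563i)(0.9861)(0.8896) = (0.2305 - 0.4003i)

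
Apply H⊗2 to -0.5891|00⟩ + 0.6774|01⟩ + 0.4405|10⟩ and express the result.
0.2644|00⟩ - 0.413|01⟩ - 0.1761|10⟩ - 0.8535|11⟩

H⊗2 gives amp(|y⟩) = (1/2) Σ_x (−1)^(x·y) amp(|x⟩), where x·y is the number of positions in which both x and y have a 1.
|00⟩: (-0.5891 + 0.6774 + 0.4405)/2 = 0.2644
|01⟩: (-0.5891 - 0.6774 + 0.4405)/2 = -0.413
|10⟩: (-0.5891 + 0.6774 - 0.4405)/2 = -0.1761
|11⟩: (-0.5891 - 0.6774 - 0.4405)/2 = -0.8535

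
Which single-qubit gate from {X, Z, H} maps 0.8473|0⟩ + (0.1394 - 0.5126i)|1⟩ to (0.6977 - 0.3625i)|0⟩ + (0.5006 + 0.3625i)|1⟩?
H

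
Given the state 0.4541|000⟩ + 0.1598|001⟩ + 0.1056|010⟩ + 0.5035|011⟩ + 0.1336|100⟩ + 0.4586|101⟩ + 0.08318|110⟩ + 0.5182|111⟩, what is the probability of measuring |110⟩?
0.006919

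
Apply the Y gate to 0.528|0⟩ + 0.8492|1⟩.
-0.8492i|0⟩ + 0.528i|1⟩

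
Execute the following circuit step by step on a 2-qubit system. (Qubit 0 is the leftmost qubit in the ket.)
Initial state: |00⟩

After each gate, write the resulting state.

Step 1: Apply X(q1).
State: |01⟩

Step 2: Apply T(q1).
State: (1/√2 + (1/√2)i)|01⟩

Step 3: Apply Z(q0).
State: (1/√2 + (1/√2)i)|01⟩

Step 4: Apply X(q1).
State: (1/√2 + (1/√2)i)|00⟩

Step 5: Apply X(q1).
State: (1/√2 + (1/√2)i)|01⟩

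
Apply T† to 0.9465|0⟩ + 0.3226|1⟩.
0.9465|0⟩ + (0.2281 - 0.2281i)|1⟩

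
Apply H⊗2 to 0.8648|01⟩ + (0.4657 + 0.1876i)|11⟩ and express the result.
(0.6653 + 0.0938i)|00⟩ + (-0.6653 - 0.0938i)|01⟩ + (0.1996 - 0.0938i)|10⟩ + (-0.1996 + 0.0938i)|11⟩

H⊗2 gives amp(|y⟩) = (1/2) Σ_x (−1)^(x·y) amp(|x⟩), where x·y is the number of positions in which both x and y have a 1.
|00⟩: (0.8648 + (0.4657 + 0.1876i))/2 = (0.6653 + 0.0938i)
|01⟩: (-0.8648 - (0.4657 + 0.1876i))/2 = (-0.6653 - 0.0938i)
|10⟩: (0.8648 - (0.4657 + 0.1876i))/2 = (0.1996 - 0.0938i)
|11⟩: (-0.8648 + (0.4657 + 0.1876i))/2 = (-0.1996 + 0.0938i)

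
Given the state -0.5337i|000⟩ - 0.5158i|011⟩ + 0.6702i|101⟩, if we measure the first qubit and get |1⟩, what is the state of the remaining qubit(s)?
i|01⟩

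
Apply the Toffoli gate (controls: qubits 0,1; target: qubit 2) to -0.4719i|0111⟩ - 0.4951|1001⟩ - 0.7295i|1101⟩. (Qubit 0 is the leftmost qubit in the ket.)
-0.4719i|0111⟩ - 0.4951|1001⟩ - 0.7295i|1111⟩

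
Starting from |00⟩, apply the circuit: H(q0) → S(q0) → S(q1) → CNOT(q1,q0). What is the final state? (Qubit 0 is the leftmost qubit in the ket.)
1/√2|00⟩ + (1/√2)i|10⟩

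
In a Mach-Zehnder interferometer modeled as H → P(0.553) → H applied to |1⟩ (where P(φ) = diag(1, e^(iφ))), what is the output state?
(0.07452 - 0.2626i)|0⟩ + (0.9255 + 0.2626i)|1⟩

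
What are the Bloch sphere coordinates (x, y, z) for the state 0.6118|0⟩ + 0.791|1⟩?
(0.9679, 0, -0.2514)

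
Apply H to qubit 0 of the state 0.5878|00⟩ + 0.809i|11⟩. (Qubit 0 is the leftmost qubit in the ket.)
0.4156|00⟩ + 0.572i|01⟩ + 0.4156|10⟩ - 0.572i|11⟩

H on qubit 0 mixes each pair of kets that differ only in qubit 0: amplitudes (a, b) of (|…0…⟩, |…1…⟩) become ((a + b)/√2, (a − b)/√2). Kets absent from the input have amplitude 0.
(|00⟩, |10⟩): (a, b) = (0.5878, 0) → (0.4156, 0.4156)
(|01⟩, |11⟩): (a, b) = (0, 0.809i) → (0.572i, -0.572i)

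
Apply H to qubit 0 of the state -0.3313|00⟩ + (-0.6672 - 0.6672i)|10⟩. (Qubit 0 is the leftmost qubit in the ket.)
(-0.706 - 0.4718i)|00⟩ + (0.2375 + 0.4718i)|10⟩

H on qubit 0 mixes each pair of kets that differ only in qubit 0: amplitudes (a, b) of (|…0…⟩, |…1…⟩) become ((a + b)/√2, (a − b)/√2). Kets absent from the input have amplitude 0.
(|00⟩, |10⟩): (a, b) = (-0.3313, (-0.6672 - 0.6672i)) → ((-0.706 - 0.4718i), (0.2375 + 0.4718i))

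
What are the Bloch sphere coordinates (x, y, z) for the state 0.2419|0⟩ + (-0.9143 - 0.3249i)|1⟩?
(-0.4423, -0.1572, -0.883)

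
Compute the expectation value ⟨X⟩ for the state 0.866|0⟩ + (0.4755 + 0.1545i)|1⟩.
0.8236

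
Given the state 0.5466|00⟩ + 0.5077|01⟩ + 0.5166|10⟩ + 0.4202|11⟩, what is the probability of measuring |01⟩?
0.2578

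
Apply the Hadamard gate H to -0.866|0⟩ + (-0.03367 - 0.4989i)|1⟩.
(-0.6362 - 0.3528i)|0⟩ + (-0.5885 + 0.3528i)|1⟩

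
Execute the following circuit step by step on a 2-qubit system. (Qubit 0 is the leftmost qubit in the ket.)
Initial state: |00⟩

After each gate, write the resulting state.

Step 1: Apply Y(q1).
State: i|01⟩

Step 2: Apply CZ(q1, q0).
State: i|01⟩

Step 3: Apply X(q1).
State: i|00⟩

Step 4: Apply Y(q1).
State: -|01⟩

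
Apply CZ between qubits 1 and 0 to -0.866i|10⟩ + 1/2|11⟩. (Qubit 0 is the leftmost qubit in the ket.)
-0.866i|10⟩ - 1/2|11⟩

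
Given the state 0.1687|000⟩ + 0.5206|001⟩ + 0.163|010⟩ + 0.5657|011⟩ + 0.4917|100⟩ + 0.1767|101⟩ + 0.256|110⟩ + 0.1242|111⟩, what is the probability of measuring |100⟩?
0.2418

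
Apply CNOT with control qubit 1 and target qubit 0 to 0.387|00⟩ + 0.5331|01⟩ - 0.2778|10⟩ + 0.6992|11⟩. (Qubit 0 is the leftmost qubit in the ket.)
0.387|00⟩ + 0.6992|01⟩ - 0.2778|10⟩ + 0.5331|11⟩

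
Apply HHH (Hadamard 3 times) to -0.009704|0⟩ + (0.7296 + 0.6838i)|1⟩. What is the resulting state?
(0.509 + 0.4835i)|0⟩ + (-0.5228 - 0.4835i)|1⟩

H² = I, so H^3 = H: a single Hadamard. With (a, b) = (-0.009704, (0.7296 + 0.6838i)), H gives ((a + b)/√2, (a − b)/√2) = ((0.509 + 0.4835i), (-0.5228 - 0.4835i)).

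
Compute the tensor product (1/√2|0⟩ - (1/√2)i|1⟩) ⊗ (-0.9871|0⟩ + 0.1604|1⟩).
-0.698|00⟩ + 0.1134|01⟩ + 0.698i|10⟩ - 0.1134i|11⟩

amp(|b₁b₂…⟩) = product of the factor amplitudes for bits b₁, b₂, …; only kets whose every factor amplitude is nonzero survive.
|00⟩: (1/√2)(-0.9871) = -0.698
|01⟩: (1/√2)(0.1604) = 0.1134
|10⟩: (-(1/√2)i)(-0.9871) = 0.698i
|11⟩: (-(1/√2)i)(0.1604) = -0.1134i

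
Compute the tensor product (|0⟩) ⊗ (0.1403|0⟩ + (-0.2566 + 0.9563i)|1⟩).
0.1403|00⟩ + (-0.2566 + 0.9563i)|01⟩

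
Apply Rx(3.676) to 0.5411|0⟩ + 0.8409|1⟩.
(-0.1429 - 0.8111i)|0⟩ + (-0.222 - 0.5219i)|1⟩

Rx(3.676) = [[cos(θ/2), −i·sin(θ/2)], [−i·sin(θ/2), cos(θ/2)]]; θ = 3.676, cos(θ/2) ≈ -0.264035, sin(θ/2) ≈ 0.964513.
With a = amp(|0⟩) = 0.5411 and b = amp(|1⟩) = 0.8409:
new amp(|0⟩) = (-0.264035)·a + (-0.964513i)·b = (-0.1429 - 0.8111i)
new amp(|1⟩) = (-0.964513i)·a + (-0.264035)·b = (-0.222 - 0.5219i)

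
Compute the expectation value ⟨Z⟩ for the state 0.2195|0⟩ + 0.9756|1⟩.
-0.9036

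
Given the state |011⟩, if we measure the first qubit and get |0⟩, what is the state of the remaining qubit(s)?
|11⟩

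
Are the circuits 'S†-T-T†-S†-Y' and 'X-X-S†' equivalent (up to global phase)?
No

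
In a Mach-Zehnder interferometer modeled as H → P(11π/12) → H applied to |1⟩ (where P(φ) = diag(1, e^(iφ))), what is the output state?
(0.983 - 0.1294i)|0⟩ + (0.01704 + 0.1294i)|1⟩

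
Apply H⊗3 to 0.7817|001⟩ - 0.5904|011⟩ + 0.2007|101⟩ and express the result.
0.1386|000⟩ - 0.1386|001⟩ + 0.5561|010⟩ - 0.5561|011⟩ - 0.003323|100⟩ + 0.003323|101⟩ + 0.4142|110⟩ - 0.4142|111⟩

H⊗3 gives amp(|y⟩) = (1/2√2) Σ_x (−1)^(x·y) amp(|x⟩), where x·y is the number of positions in which both x and y have a 1.
|000⟩: (0.7817 - 0.5904 + 0.2007)/(2√2) = 0.1386
|001⟩: (-0.7817 + 0.5904 - 0.2007)/(2√2) = -0.1386
|010⟩: (0.7817 + 0.5904 + 0.2007)/(2√2) = 0.5561
|011⟩: (-0.7817 - 0.5904 - 0.2007)/(2√2) = -0.5561
|100⟩: (0.7817 - 0.5904 - 0.2007)/(2√2) = -0.003323
|101⟩: (-0.7817 + 0.5904 + 0.2007)/(2√2) = 0.003323
|110⟩: (0.7817 + 0.5904 - 0.2007)/(2√2) = 0.4142
|111⟩: (-0.7817 - 0.5904 + 0.2007)/(2√2) = -0.4142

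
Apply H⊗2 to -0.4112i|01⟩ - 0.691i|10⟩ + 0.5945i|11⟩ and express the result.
-0.2539i|00⟩ - 0.4372i|01⟩ - 0.1574i|10⟩ + 0.8484i|11⟩

H⊗2 gives amp(|y⟩) = (1/2) Σ_x (−1)^(x·y) amp(|x⟩), where x·y is the number of positions in which both x and y have a 1.
|00⟩: (-0.4112i - 0.691i + 0.5945i)/2 = -0.2539i
|01⟩: (0.4112i - 0.691i - 0.5945i)/2 = -0.4372i
|10⟩: (-0.4112i + 0.691i - 0.5945i)/2 = -0.1574i
|11⟩: (0.4112i + 0.691i + 0.5945i)/2 = 0.8484i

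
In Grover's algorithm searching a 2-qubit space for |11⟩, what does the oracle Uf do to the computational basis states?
Uf|x⟩ = -|x⟩ if x = 11, else |x⟩ (phase flip on target)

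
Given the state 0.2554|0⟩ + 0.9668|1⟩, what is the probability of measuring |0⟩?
0.06523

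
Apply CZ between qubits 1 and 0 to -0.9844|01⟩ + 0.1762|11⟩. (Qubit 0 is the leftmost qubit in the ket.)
-0.9844|01⟩ - 0.1762|11⟩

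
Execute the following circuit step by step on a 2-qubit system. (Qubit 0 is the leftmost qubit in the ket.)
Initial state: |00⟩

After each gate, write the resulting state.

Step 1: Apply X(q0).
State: |10⟩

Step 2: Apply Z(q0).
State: -|10⟩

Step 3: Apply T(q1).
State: -|10⟩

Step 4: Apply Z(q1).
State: -|10⟩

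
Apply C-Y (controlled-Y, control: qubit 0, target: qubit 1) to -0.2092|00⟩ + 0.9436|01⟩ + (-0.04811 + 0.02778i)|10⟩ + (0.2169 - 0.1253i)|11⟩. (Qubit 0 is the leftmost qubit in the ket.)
-0.2092|00⟩ + 0.9436|01⟩ + (-0.1253 - 0.2169i)|10⟩ + (-0.02778 - 0.04811i)|11⟩

C-Y leaves the control-|0⟩ kets |00⟩, |01⟩ unchanged and applies Y to qubit 1 on the control-|1⟩ pair (|10⟩, |11⟩).
Y = [[0, -i], [i, 0]].
With a = amp(|10⟩) = (-0.04811 + 0.02778i) and b = amp(|11⟩) = (0.2169 - 0.1253i):
new amp(|10⟩) = (-i)·b = (-0.1253 - 0.2169i)
new amp(|11⟩) = (i)·a = (-0.02778 - 0.04811i)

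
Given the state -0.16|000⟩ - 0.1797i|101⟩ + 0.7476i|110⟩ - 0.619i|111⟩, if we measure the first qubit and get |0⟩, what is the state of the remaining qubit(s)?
-|00⟩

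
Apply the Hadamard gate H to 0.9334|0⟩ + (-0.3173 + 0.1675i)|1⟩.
(0.4356 + 0.1184i)|0⟩ + (0.8844 - 0.1184i)|1⟩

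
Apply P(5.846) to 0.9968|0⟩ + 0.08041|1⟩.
0.9968|0⟩ + (0.07285 - 0.03404i)|1⟩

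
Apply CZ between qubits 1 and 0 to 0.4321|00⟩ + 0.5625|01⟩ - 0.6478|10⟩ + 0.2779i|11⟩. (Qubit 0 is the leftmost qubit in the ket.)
0.4321|00⟩ + 0.5625|01⟩ - 0.6478|10⟩ - 0.2779i|11⟩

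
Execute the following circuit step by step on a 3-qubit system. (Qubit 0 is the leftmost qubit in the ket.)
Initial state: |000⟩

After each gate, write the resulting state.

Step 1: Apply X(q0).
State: |100⟩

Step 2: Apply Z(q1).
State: |100⟩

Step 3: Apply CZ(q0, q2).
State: |100⟩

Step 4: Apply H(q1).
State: 1/√2|100⟩ + 1/√2|110⟩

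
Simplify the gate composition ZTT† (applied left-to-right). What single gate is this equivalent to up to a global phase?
Z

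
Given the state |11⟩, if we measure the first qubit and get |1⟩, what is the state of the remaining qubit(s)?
|1⟩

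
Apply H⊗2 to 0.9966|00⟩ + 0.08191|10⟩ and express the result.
0.5393|00⟩ + 0.5393|01⟩ + 0.4573|10⟩ + 0.4573|11⟩

H⊗2 gives amp(|y⟩) = (1/2) Σ_x (−1)^(x·y) amp(|x⟩), where x·y is the number of positions in which both x and y have a 1.
|00⟩: (0.9966 + 0.08191)/2 = 0.5393
|01⟩: (0.9966 + 0.08191)/2 = 0.5393
|10⟩: (0.9966 - 0.08191)/2 = 0.4573
|11⟩: (0.9966 - 0.08191)/2 = 0.4573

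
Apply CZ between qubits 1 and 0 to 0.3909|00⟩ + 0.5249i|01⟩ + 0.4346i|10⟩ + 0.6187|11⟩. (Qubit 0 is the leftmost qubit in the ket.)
0.3909|00⟩ + 0.5249i|01⟩ + 0.4346i|10⟩ - 0.6187|11⟩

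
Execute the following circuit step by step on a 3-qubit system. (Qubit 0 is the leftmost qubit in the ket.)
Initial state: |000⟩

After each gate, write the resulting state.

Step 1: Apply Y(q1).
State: i|010⟩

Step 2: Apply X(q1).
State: i|000⟩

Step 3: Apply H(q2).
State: (1/√2)i|000⟩ + (1/√2)i|001⟩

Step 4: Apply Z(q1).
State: (1/√2)i|000⟩ + (1/√2)i|001⟩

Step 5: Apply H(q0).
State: (1/2)i|000⟩ + (1/2)i|001⟩ + (1/2)i|100⟩ + (1/2)i|101⟩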